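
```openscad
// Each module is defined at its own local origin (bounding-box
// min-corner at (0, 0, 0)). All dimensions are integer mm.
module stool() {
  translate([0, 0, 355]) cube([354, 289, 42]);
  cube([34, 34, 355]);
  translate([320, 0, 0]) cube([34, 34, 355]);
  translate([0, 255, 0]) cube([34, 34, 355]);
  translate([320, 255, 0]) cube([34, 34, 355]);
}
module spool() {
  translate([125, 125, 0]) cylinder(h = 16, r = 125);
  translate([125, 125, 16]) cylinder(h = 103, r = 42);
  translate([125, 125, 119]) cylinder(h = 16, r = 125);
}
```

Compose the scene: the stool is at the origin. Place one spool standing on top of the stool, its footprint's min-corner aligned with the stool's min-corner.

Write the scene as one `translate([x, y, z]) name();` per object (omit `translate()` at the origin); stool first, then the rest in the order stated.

stool();
translate([0, 0, 397]) spool();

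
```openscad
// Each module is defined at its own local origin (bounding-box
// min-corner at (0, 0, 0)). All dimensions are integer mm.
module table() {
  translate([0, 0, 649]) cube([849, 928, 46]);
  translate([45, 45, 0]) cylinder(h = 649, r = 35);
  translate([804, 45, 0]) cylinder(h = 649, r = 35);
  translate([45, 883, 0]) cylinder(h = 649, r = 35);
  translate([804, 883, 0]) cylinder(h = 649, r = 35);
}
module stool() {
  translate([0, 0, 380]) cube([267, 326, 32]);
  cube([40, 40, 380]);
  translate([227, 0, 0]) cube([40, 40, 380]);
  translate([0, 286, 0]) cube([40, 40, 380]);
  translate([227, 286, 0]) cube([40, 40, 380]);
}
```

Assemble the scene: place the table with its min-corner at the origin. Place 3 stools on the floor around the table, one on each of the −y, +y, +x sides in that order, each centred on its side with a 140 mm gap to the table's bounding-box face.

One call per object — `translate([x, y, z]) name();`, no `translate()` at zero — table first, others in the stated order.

table();
translate([291, -466, 0]) stool();
translate([291, 1068, 0]) stool();
translate([989, 301, 0]) stool();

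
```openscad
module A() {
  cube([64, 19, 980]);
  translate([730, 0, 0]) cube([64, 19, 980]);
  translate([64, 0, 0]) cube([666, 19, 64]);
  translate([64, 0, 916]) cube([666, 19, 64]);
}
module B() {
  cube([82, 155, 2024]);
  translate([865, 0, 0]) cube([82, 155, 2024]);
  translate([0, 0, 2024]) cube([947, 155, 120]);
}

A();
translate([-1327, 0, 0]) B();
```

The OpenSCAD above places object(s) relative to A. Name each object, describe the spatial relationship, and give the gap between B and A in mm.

A is a picture frame. B is a door frame. The door frame is on the floor beside the picture frame on its −x side. The gap between the door frame and the picture frame is 380 mm.

The door frame's nearest face is 380 mm from the picture frame's −x face.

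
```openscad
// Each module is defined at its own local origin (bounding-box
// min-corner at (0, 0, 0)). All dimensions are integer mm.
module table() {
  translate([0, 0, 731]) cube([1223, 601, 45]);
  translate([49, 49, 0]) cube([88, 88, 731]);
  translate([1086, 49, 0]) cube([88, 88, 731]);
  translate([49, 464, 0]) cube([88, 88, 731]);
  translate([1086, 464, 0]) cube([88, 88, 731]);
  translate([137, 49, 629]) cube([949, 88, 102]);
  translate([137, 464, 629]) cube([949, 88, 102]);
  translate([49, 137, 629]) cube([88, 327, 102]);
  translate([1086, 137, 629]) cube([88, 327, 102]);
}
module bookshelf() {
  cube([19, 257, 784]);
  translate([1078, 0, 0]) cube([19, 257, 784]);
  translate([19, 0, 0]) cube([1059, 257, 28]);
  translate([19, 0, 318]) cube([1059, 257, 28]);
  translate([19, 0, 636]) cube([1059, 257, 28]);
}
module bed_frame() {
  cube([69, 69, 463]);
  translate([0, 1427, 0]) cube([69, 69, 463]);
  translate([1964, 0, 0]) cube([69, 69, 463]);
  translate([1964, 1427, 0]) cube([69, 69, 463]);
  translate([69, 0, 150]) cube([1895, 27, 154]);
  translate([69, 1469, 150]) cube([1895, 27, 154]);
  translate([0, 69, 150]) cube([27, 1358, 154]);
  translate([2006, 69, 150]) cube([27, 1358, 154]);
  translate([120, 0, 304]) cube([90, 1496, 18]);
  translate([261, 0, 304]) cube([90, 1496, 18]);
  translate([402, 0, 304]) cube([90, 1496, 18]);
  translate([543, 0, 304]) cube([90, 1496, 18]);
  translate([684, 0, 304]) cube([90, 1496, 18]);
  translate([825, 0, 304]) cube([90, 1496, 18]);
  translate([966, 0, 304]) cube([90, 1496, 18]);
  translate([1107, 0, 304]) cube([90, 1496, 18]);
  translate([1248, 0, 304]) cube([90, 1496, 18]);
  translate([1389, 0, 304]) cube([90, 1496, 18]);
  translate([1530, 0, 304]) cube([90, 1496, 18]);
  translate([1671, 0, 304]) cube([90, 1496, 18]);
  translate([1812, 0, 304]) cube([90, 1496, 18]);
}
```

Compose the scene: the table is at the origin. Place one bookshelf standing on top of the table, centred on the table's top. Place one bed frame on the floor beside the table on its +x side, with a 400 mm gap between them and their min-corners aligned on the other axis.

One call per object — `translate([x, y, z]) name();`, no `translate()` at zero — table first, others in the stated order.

table();
translate([63, 172, 776]) bookshelf();
translate([1623, 0, 0]) bed_frame();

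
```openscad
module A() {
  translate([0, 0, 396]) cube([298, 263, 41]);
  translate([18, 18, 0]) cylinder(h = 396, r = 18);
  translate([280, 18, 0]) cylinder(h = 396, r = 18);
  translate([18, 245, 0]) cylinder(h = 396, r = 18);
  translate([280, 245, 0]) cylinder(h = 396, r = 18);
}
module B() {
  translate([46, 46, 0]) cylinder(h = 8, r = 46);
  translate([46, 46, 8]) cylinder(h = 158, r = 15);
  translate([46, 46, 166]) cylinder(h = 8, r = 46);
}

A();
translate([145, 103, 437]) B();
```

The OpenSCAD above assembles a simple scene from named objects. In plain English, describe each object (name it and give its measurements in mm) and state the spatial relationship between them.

A is a four-legged stool. The seat is 298×263 mm, 41 mm thick, top at z = 437 mm. It stands on four round legs, each 36 mm in diameter, from z = 0 to the seat underside, each leg's axis is inset half a diameter from the nearest pair of seat edges (so the leg's bounding box is flush with the corner).

B is a spool: two coaxial disc flanges of radius 46 mm and thickness 8 mm, joined by a core cylinder of radius 15 mm and height 158 mm. The lower flange rests on z = 0 and the three cylinders share a vertical axis.

The spool is on top of the stool.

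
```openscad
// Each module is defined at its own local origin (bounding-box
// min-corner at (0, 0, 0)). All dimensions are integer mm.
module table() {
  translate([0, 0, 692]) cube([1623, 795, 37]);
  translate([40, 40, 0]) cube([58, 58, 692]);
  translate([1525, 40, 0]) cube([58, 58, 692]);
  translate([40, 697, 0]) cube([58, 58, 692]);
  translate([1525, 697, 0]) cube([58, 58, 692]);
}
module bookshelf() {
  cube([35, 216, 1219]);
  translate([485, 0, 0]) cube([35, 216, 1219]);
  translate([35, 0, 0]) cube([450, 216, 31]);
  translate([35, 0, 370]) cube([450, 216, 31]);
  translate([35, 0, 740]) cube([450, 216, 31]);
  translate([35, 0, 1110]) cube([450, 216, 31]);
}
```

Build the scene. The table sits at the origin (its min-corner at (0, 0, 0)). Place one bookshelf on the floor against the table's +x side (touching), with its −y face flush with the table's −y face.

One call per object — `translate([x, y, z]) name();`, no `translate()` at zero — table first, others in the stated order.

table();
translate([1623, 0, 0]) bookshelf();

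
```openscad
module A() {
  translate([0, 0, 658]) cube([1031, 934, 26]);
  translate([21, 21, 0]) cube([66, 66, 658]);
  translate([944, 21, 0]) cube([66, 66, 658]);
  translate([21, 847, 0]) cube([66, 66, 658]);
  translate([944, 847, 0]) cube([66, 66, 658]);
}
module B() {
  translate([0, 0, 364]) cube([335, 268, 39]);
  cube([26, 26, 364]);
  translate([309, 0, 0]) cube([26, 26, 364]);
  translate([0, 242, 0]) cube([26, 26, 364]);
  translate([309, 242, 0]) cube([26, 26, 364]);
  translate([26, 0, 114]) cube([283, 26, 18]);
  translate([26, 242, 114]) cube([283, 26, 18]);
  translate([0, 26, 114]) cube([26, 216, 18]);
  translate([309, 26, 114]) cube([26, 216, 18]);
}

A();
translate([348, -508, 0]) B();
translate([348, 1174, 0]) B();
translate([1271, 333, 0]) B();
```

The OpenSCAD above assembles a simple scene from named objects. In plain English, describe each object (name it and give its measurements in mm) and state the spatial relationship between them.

A is a table: top 1031 mm (x) × 934 mm (y), 26 mm thick, upper face at z = 684 mm, on four 66×66 mm square legs, each inset 21 mm from the nearest pair of top edges, running from z = 0 to the bottom of the top.

B is a four-legged stool. The seat is 335×268 mm, 39 mm thick, top at z = 403 mm. It stands on four square legs, each 26×26 mm in cross-section, from z = 0 to the seat underside, each flush with a corner of the seat. Four stretchers, 26 mm wide and 18 mm tall, connect adjacent legs with their undersides at z = 114 mm, each running between the inner faces of the legs it joins and aligned with the legs' outer faces on the other axis.

Three stools sit around the table at the −y, +y, +x sides.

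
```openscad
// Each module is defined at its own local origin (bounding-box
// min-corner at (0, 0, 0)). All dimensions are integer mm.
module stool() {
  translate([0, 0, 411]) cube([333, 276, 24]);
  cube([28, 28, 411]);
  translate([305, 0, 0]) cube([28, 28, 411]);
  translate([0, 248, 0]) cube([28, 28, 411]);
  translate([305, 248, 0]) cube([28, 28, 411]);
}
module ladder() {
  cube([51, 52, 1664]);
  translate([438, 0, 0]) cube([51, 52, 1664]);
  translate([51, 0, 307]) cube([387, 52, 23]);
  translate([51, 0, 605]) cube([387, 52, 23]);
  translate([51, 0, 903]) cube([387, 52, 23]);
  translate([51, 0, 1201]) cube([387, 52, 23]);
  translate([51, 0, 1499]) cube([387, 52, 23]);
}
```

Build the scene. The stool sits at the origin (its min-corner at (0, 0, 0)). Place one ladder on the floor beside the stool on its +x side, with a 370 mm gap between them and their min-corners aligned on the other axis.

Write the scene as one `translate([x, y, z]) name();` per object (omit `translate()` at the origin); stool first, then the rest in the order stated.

stool();
translate([703, 0, 0]) ladder();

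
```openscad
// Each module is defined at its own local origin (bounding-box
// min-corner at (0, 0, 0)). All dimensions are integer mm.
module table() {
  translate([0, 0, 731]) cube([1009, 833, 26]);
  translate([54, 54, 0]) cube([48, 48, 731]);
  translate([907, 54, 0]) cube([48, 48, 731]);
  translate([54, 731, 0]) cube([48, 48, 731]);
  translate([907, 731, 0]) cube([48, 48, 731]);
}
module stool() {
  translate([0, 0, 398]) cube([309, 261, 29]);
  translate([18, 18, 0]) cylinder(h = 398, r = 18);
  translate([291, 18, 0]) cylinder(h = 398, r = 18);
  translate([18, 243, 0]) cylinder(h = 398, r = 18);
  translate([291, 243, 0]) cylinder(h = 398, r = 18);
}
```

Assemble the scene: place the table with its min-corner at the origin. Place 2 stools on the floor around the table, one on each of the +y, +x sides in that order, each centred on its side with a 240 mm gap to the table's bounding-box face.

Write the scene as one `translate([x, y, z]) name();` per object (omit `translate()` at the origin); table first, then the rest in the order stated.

table();
translate([350, 1073, 0]) stool();
translate([1249, 286, 0]) stool();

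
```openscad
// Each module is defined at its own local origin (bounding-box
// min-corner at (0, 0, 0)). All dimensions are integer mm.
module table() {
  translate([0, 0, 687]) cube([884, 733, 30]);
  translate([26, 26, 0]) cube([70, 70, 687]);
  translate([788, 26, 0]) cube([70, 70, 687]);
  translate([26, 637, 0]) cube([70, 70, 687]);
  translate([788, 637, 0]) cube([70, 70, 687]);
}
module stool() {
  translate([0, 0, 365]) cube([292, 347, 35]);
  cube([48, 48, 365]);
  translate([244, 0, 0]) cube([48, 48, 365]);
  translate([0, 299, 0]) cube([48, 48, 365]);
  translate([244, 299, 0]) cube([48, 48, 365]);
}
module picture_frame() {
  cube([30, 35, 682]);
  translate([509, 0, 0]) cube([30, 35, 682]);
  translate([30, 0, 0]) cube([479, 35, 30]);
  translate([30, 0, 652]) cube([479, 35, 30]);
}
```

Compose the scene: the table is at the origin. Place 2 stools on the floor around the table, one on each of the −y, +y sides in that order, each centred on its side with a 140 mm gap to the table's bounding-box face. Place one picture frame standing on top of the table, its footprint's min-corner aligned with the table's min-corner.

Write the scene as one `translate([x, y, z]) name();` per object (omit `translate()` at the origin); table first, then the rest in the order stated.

table();
translate([296, -487, 0]) stool();
translate([296, 873, 0]) stool();
translate([0, 0, 717]) picture_frame();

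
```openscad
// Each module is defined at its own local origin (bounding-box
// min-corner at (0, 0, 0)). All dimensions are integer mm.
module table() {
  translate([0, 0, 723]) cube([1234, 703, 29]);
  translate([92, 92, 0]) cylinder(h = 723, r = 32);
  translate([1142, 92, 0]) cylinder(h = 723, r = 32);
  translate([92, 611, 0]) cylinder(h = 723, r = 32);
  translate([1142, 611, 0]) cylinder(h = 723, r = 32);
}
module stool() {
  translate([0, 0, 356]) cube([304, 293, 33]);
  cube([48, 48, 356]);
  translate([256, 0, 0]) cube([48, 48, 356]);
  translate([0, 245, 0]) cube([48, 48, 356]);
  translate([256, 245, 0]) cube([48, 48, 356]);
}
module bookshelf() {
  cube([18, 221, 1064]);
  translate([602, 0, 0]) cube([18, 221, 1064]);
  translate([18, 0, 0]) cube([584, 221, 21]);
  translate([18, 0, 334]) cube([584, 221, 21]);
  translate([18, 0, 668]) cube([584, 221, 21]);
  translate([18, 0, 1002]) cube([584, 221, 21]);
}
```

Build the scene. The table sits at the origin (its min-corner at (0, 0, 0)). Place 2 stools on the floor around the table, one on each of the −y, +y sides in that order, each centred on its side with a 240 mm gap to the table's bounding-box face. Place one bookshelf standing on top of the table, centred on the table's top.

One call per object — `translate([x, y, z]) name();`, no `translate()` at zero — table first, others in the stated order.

table();
translate([465, -533, 0]) stool();
translate([465, 943, 0]) stool();
translate([307, 241, 752]) bookshelf();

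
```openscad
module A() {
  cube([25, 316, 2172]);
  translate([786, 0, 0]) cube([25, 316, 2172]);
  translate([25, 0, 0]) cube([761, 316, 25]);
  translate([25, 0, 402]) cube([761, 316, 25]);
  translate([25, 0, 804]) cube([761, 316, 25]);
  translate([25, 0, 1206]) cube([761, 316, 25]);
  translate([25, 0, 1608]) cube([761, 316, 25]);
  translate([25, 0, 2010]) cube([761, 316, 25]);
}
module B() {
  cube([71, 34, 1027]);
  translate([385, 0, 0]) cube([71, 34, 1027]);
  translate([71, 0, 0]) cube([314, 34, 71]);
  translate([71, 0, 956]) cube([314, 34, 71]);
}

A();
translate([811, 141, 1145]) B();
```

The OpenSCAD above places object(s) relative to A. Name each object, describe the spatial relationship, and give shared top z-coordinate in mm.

A is a bookshelf. B is a picture frame. The picture frame is beside the bookshelf with their tops flush at z = 2172. The shared top z-coordinate is 2172 mm.

Both tops at z = 2172 mm.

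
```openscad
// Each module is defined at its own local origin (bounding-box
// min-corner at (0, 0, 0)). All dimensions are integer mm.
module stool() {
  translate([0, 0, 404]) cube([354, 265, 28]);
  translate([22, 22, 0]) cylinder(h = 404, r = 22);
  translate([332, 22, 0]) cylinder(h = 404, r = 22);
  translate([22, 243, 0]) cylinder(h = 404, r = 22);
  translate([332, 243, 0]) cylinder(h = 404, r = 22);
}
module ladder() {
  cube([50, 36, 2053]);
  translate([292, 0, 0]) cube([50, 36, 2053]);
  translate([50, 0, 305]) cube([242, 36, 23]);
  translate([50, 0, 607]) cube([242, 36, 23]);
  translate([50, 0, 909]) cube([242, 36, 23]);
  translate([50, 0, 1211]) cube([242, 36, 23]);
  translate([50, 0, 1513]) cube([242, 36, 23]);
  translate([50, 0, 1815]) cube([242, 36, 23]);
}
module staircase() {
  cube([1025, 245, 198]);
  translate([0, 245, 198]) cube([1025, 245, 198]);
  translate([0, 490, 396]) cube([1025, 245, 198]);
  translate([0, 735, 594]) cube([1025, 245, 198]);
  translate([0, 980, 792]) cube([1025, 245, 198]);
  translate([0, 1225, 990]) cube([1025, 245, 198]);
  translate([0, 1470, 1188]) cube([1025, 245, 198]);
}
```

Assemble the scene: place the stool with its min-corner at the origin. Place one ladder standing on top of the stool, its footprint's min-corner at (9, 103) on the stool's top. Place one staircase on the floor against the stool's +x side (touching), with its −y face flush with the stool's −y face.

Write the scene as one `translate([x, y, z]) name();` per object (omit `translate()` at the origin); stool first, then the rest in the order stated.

stool();
translate([9, 103, 432]) ladder();
translate([354, 0, 0]) staircase();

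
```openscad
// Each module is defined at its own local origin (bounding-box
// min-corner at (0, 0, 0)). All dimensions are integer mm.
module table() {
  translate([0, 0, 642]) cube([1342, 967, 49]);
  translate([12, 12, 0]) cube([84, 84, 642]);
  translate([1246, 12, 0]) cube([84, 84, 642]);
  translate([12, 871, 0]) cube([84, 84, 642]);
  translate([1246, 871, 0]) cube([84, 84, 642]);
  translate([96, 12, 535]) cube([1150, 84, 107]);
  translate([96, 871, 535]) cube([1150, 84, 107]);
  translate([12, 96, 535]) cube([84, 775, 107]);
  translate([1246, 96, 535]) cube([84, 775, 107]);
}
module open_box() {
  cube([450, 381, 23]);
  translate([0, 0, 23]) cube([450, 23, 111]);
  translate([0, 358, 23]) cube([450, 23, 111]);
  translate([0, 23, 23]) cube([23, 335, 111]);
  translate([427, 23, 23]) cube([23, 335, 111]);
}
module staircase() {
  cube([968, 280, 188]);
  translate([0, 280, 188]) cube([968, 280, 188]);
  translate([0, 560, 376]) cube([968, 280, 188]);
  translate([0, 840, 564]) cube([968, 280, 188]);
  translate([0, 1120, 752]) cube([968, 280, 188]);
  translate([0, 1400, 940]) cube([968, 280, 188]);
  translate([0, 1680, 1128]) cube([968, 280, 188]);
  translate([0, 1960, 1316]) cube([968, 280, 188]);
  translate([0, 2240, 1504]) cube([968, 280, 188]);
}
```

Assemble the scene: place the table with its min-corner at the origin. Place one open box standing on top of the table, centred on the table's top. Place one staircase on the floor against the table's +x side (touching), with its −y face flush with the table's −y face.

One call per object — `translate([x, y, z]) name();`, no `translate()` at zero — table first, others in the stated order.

table();
translate([446, 293, 691]) open_box();
translate([1342, 0, 0]) staircase();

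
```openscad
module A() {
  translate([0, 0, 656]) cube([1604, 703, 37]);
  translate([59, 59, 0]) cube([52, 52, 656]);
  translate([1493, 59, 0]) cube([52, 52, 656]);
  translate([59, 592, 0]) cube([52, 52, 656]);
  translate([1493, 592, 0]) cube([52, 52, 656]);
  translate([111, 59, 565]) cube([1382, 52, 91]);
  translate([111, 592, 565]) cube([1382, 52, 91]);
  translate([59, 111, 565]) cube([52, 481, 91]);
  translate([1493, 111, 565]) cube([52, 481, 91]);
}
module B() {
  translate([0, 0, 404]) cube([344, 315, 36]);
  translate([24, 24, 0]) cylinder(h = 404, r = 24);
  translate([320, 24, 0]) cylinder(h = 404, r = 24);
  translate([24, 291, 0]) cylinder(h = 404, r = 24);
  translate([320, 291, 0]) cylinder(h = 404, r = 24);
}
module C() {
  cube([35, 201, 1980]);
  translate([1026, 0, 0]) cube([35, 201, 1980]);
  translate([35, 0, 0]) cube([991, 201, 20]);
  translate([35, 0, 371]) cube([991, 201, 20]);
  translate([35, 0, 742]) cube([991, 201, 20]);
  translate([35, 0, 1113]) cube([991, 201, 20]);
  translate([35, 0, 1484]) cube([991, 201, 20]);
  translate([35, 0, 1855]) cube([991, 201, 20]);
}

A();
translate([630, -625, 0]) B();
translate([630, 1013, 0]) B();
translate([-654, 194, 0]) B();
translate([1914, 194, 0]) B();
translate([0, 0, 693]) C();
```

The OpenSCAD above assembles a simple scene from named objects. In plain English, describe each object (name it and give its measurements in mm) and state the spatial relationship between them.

A is a table: top 1604 mm (x) × 703 mm (y), 37 mm thick, upper face at z = 693 mm, on four 52×52 mm square legs, each inset 59 mm from the nearest pair of top edges, running from z = 0 to the bottom of the top. Four apron rails, 52 mm thick and 91 mm tall, run between adjacent legs with their top edges flush with the underside of the top and their outer faces flush with the legs' outer faces.

B is a four-legged stool. The seat is a 344×315×36 mm slab whose top surface is at z = 440 mm; four round legs, each 48 mm in diameter, run from the floor (z = 0) to the underside of the seat, each leg's axis is inset half a diameter from the nearest pair of seat edges (so the leg's bounding box is flush with the corner).

C is a bookshelf 1061 mm wide overall, 201 mm deep and 1980 mm tall. The two sides are 35 mm thick vertical panels. 6 horizontal shelves of 20 mm thickness span between the inner faces of the sides; the lowest shelf sits on the floor and shelves are stacked with a clear vertical gap of 351 mm between each pair.

Four stools sit around the table at the −y, +y, −x, +x sides. The bookshelf is on top of the table.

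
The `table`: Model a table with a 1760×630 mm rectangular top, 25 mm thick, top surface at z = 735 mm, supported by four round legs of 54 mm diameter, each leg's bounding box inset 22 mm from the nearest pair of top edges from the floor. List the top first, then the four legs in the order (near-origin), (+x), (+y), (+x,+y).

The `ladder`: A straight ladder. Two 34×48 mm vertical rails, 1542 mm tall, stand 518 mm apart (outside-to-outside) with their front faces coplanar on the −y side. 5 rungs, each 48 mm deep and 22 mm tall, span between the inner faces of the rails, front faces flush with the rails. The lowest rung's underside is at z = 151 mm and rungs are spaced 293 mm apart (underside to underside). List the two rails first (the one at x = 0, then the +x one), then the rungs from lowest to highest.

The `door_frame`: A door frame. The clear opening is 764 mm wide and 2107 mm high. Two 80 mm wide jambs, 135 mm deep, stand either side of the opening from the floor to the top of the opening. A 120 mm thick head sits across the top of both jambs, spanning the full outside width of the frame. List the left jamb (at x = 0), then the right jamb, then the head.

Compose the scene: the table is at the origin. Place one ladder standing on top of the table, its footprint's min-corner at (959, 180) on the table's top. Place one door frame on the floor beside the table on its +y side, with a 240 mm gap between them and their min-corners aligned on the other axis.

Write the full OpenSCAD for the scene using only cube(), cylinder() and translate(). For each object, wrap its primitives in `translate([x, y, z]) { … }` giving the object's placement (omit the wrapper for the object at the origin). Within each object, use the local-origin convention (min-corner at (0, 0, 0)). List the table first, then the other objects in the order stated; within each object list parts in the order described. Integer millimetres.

translate([0, 0, 710]) cube([1760, 630, 25]);
translate([49, 49, 0]) cylinder(h = 710, r = 27);
translate([1711, 49, 0]) cylinder(h = 710, r = 27);
translate([49, 581, 0]) cylinder(h = 710, r = 27);
translate([1711, 581, 0]) cylinder(h = 710, r = 27);
translate([959, 180, 735]) {
  cube([34, 48, 1542]);
  translate([484, 0, 0]) cube([34, 48, 1542]);
  translate([34, 0, 151]) cube([450, 48, 22]);
  translate([34, 0, 444]) cube([450, 48, 22]);
  translate([34, 0, 737]) cube([450, 48, 22]);
  translate([34, 0, 1030]) cube([450, 48, 22]);
  translate([34, 0, 1323]) cube([450, 48, 22]);
}
translate([0, 870, 0]) {
  cube([80, 135, 2107]);
  translate([844, 0, 0]) cube([80, 135, 2107]);
  translate([0, 0, 2107]) cube([924, 135, 120]);
}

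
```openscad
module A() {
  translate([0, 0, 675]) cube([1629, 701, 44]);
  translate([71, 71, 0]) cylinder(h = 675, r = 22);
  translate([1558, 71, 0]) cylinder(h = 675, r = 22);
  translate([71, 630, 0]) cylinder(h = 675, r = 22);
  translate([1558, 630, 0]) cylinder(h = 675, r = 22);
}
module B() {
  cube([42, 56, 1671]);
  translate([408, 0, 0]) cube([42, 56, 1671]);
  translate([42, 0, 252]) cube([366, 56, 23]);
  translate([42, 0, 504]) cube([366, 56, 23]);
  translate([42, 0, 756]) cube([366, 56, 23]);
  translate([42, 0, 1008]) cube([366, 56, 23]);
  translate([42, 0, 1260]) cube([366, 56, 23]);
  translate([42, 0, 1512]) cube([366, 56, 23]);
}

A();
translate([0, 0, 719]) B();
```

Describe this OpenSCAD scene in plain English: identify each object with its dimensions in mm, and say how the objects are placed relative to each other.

A is a table: top 1629 mm (x) × 701 mm (y), 44 mm thick, upper face at z = 719 mm, on four round legs of 44 mm diameter, each leg's bounding box inset 49 mm from the nearest pair of top edges, running from z = 0 to the bottom of the top.

B is a wooden ladder with two side rails of 42×56 mm section and 1671 mm height, set 450 mm apart overall. Between them run 6 rectangular rungs (56 mm deep, 23 mm thick), front faces flush with the rails' −y face. The bottom of the first rung is 252 mm above the floor and each subsequent rung is 252 mm higher than the one below.

The ladder is on top of the table.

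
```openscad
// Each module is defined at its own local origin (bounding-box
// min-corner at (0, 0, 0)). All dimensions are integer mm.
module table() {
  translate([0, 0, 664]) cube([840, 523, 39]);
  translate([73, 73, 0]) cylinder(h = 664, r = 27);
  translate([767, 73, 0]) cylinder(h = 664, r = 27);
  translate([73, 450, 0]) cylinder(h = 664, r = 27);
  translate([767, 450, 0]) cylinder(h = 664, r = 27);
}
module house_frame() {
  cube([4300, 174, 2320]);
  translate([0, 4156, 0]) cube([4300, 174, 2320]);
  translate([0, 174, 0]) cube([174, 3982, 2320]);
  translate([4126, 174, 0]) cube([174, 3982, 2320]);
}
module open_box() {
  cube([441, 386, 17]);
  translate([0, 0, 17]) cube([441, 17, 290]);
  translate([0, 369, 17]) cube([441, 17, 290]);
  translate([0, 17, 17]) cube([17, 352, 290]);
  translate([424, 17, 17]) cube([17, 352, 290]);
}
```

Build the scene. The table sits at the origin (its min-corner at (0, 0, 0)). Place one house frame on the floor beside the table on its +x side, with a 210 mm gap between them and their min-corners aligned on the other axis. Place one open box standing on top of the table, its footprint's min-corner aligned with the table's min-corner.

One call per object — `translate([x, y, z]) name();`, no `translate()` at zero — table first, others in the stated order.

table();
translate([1050, 0, 0]) house_frame();
translate([0, 0, 703]) open_box();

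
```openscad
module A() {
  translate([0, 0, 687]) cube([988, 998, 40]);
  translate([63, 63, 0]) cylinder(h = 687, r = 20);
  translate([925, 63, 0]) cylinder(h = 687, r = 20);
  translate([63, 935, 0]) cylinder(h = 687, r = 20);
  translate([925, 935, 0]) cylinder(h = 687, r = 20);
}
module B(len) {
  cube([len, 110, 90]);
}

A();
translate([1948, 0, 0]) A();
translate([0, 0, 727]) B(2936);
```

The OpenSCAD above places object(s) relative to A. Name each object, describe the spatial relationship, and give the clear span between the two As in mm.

Second table starts at x = 1948; first ends at x = 988; clear span = 1948 − 988 = 960 mm.

A is a table. B is a beam. A beam spans the tops of two tables. The clear span between the two tables is 960 mm.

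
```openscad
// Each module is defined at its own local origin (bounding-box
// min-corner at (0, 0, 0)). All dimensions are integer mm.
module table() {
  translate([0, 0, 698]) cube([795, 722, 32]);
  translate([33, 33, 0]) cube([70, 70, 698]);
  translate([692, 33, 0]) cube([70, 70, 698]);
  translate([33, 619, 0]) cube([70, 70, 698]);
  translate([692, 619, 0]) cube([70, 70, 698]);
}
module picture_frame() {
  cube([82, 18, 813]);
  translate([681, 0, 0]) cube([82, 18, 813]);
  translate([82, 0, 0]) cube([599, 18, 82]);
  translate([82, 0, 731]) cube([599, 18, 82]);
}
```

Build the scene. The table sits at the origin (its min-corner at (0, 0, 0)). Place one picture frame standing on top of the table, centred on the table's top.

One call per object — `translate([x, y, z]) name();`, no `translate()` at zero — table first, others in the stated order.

table();
translate([16, 352, 730]) picture_frame();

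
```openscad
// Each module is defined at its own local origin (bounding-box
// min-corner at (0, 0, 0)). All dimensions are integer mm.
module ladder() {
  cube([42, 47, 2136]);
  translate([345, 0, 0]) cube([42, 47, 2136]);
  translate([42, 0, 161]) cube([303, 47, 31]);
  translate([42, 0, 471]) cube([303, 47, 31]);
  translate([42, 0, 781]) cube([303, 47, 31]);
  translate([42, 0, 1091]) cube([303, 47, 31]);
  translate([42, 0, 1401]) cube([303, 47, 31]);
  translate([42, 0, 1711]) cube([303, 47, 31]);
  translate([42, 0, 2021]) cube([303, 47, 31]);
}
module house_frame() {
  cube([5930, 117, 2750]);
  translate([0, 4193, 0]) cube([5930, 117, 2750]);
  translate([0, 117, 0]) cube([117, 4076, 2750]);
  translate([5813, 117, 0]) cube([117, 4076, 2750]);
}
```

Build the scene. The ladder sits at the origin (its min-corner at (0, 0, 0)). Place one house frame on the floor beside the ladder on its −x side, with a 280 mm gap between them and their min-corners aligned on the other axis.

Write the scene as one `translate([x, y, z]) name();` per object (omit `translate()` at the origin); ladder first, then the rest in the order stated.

ladder();
translate([-6210, 0, 0]) house_frame();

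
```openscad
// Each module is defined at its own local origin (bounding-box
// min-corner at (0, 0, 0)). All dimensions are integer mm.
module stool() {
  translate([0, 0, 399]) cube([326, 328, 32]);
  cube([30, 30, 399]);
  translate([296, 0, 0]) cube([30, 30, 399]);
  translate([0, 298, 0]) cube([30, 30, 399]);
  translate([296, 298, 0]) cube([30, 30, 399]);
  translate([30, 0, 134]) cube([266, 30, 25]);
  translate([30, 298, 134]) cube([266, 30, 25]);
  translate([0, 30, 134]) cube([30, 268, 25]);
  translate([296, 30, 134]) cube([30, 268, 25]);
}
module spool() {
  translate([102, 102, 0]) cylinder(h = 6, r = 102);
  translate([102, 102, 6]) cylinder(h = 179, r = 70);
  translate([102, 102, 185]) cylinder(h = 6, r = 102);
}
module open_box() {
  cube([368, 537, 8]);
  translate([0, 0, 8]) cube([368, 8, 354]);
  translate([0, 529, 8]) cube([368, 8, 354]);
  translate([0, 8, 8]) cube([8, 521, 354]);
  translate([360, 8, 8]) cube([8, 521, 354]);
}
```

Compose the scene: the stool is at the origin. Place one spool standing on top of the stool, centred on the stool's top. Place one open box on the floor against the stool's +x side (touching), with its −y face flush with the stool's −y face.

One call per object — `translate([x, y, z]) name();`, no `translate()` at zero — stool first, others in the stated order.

stool();
translate([61, 62, 431]) spool();
translate([326, 0, 0]) open_box();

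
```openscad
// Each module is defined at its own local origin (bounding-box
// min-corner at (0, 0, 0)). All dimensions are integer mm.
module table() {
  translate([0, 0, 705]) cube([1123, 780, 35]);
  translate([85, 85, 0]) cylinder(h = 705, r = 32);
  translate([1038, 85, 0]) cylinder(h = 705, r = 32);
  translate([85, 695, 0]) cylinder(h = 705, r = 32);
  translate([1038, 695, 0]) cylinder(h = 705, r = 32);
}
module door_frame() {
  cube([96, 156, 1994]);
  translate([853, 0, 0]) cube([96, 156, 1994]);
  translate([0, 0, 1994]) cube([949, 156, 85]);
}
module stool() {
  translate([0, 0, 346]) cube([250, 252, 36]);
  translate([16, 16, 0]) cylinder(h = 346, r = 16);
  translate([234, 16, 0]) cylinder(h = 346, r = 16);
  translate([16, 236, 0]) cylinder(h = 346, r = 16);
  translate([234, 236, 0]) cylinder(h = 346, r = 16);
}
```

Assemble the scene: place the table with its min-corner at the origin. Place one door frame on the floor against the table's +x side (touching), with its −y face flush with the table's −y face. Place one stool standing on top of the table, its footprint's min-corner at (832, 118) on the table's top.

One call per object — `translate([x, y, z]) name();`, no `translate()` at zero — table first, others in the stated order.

table();
translate([1123, 0, 0]) door_frame();
translate([832, 118, 740]) stool();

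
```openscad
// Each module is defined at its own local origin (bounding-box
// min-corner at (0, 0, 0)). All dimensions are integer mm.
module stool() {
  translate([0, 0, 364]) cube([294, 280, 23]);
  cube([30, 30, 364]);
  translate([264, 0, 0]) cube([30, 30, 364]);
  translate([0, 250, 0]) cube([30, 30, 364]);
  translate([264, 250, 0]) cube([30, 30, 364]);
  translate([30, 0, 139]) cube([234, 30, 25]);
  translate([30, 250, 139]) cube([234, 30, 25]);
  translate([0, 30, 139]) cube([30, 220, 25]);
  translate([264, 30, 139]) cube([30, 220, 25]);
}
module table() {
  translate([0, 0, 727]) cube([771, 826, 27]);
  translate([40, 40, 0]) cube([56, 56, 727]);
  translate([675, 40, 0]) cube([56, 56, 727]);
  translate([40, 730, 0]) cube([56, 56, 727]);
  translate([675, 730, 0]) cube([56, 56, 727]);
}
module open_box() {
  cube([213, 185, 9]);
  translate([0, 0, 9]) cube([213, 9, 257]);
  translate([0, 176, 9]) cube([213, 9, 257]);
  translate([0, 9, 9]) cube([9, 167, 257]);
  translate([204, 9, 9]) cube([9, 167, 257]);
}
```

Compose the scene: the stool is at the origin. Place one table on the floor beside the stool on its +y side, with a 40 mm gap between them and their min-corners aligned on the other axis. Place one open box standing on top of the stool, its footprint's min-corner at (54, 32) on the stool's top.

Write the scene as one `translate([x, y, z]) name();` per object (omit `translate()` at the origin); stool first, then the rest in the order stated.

stool();
translate([0, 320, 0]) table();
translate([54, 32, 387]) open_box();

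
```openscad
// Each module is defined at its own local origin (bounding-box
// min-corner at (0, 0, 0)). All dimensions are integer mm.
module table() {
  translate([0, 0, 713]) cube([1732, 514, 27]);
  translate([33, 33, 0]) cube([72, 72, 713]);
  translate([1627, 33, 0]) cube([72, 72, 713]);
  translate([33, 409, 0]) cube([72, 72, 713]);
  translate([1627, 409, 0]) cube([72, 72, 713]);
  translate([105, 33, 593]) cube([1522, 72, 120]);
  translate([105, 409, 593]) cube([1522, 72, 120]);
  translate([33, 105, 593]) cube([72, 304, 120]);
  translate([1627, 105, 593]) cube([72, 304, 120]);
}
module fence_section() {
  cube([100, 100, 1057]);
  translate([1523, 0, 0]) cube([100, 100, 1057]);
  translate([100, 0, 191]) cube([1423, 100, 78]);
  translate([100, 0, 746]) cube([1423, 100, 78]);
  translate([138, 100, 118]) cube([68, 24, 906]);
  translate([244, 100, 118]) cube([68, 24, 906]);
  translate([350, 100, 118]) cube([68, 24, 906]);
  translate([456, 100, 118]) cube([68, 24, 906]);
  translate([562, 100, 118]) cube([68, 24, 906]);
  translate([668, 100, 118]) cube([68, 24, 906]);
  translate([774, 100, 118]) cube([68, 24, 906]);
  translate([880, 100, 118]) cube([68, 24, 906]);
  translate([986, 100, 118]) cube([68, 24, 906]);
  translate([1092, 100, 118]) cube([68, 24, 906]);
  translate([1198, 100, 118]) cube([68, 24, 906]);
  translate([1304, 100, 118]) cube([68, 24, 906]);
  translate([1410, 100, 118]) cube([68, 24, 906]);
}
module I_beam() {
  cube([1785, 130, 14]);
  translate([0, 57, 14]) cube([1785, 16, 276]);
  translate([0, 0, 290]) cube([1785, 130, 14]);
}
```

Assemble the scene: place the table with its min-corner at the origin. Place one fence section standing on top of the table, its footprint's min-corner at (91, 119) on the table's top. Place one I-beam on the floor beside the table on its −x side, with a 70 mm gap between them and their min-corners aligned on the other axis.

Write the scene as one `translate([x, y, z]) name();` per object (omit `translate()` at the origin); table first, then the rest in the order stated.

table();
translate([91, 119, 740]) fence_section();
translate([-1855, 0, 0]) I_beam();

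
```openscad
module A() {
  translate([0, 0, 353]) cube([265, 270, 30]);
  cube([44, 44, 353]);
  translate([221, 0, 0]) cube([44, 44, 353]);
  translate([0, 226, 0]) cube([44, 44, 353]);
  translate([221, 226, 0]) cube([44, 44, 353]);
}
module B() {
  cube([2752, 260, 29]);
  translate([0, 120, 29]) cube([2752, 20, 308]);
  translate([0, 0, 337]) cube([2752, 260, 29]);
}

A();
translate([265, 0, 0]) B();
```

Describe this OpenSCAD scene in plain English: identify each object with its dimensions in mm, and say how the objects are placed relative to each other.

A is a four-legged stool. The seat is 265×270 mm, 30 mm thick, top at z = 383 mm. It stands on four square legs, each 44×44 mm in cross-section, from z = 0 to the seat underside, each flush with a corner of the seat.

B is an I-beam lying along x, 2752 mm long. Overall section height 366 mm. Two flanges 260 mm wide (y) and 29 mm thick, one on the floor and one at the top; a web 20 mm thick runs between them, centred on the flange width.

The I-beam is against the stool's +x side, with their −y faces flush.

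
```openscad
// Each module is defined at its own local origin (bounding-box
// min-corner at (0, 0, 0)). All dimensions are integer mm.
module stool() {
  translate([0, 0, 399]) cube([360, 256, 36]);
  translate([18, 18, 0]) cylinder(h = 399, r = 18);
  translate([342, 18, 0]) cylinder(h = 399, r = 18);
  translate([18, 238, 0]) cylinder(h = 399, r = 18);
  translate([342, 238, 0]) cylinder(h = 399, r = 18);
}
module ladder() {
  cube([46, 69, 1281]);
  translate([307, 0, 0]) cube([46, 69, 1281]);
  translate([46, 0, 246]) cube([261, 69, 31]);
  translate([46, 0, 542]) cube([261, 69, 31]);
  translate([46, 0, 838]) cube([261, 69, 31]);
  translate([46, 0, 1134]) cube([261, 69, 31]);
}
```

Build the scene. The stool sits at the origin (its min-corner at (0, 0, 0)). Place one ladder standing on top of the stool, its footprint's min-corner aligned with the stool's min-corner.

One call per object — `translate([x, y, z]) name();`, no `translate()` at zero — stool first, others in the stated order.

stool();
translate([0, 0, 435]) ladder();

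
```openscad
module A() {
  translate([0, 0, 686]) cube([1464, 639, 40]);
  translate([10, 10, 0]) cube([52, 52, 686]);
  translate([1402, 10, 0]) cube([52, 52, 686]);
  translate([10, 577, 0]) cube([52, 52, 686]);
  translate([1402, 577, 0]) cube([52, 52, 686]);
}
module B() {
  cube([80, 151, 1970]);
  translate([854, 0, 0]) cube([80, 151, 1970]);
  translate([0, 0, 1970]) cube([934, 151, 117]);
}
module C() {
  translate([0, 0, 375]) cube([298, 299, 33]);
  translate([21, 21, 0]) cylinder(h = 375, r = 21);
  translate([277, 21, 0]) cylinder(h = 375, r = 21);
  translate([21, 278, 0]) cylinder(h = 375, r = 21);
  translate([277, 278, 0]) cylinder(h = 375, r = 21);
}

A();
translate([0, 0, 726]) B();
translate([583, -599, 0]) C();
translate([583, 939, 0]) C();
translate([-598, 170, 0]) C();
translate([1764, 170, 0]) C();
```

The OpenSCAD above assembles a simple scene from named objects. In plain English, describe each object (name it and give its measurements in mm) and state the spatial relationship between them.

A is a table: top 1464 mm (x) × 639 mm (y), 40 mm thick, upper face at z = 726 mm, on four 52×52 mm square legs, each inset 10 mm from the nearest pair of top edges, running from z = 0 to the bottom of the top.

B is a door frame. The clear opening is 774 mm wide and 1970 mm high. Two 80 mm wide jambs, 151 mm deep, stand either side of the opening from the floor to the top of the opening. A 117 mm thick head sits across the top of both jambs, spanning the full outside width of the frame.

C is a simple wooden stool: a rectangular seat 298 mm (x) by 299 mm (y), 33 mm thick, top face at z = 408 mm, on four round legs, each 42 mm in diameter. The legs rest on z = 0, each leg's axis is inset half a diameter from the nearest pair of seat edges (so the leg's bounding box is flush with the corner).

The door frame is on top of the table. Four stools sit around the table at the −y, +y, −x, +x sides.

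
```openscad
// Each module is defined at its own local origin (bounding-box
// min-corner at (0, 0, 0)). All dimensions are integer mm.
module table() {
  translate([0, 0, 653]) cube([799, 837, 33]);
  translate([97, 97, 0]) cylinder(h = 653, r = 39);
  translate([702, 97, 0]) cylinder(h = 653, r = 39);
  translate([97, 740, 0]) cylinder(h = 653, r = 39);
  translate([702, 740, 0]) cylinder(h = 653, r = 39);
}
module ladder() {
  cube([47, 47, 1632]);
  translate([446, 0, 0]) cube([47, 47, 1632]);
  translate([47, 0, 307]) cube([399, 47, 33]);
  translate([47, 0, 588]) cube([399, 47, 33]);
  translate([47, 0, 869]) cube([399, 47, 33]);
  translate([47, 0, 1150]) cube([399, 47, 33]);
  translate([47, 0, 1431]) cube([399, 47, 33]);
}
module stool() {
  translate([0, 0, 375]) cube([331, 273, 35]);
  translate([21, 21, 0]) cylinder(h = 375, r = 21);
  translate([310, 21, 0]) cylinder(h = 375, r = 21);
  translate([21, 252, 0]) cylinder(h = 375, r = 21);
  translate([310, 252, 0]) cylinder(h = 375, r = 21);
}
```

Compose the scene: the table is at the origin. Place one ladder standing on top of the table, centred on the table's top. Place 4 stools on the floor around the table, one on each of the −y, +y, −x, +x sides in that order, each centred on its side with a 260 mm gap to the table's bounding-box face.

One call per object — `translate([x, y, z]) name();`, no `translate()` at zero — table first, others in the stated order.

table();
translate([153, 395, 686]) ladder();
translate([234, -533, 0]) stool();
translate([234, 1097, 0]) stool();
translate([-591, 282, 0]) stool();
translate([1059, 282, 0]) stool();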